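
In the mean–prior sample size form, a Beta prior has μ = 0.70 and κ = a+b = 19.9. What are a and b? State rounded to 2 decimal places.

a = 13.93, b = 5.97

a = μκ = 0.70×19.9 = 13.93 and b = (1−μ)κ = 0.30×19.9 = 5.97.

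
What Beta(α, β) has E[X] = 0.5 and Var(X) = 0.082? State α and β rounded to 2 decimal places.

α = 1.02, β = 1.02

Let s = α+β. The Beta variance is μ(1−μ)/(s+1).
So s+1 = μ(1−μ)/σ² = (0.5×0.5)/0.082 = 0.25/0.082 = 3.0488, giving s = 2.0488.
Then α = μs = 0.5×2.0488 = 1.02 and β = (1−μ)s = 0.5×2.0488 = 1.02.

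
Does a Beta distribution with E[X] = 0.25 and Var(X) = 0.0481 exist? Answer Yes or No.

Yes

A Beta with mean μ has variance μ(1−μ)/(α+β+1) < μ(1−μ).
Here μ(1−μ) = 0.25×0.75 = 0.1875, and 0.0481 < 0.1875.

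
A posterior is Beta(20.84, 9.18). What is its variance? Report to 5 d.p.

0.00684

μ = 20.84/30.02 = 0.694204; Var = μ(1−μ)/(α+β+1) = 0.2122849/31.02 = 0.00684.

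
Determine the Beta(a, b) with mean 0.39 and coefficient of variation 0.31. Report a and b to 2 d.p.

a = 5.96, b = 9.32

Var = (CV·μ)² = (0.31×0.39)² = 0.014617.
a+b = μ(1−μ)/Var − 1 = 0.2379/0.014617 − 1 = 15.2758.
Thus a = 0.39·15.2758 = 5.96 and b = 0.61·15.2758 = 9.32.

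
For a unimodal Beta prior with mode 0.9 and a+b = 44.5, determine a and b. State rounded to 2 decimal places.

Mode = (a−1)/(κ−2) with κ = a+b, so a−1 = 0.9·42.5 = 38.25.
a = 39.25; b = κ − a = 5.25.

a = 39.25, b = 5.25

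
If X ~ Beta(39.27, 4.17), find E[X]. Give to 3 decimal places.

The Beta mean is α/(α+β) = 39.27/(39.27+4.17) = 0.904.

0.904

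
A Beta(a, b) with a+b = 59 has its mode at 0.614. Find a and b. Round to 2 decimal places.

a = 36.00, b = 23.00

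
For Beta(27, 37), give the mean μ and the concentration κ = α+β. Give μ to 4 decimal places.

μ = 0.4219, κ = 64

κ = α+β = 27+37 = 64; μ = α/κ = 27/64 = 0.4219.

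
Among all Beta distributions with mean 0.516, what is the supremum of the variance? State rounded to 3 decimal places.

For fixed mean μ the Beta variance is μ(1−μ)/(α+β+1), increasing as α+β decreases.
Its least upper bound (not attained) is μ(1−μ) = 0.516·0.484 = 0.250.

0.250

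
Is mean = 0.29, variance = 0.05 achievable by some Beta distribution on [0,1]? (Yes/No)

Yes

For any Beta, Var(X) < E[X]·(1−E[X]).
Here μ(1−μ) = 0.29×0.71 = 0.2059, and 0.05 < 0.2059.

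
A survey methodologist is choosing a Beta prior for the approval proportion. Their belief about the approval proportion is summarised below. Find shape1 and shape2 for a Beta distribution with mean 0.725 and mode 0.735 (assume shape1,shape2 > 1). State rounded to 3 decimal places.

With s = shape1+shape2: μ = shape1/s and mode = (shape1−1)/(s−2). Eliminating shape1 = μs,
μs − 1 = m(s−2) ⇒ s(μ−m) = 1−2m ⇒ s = -0.470/-0.010 = 47.0000.
So shape1 = μs = 34.075, shape2 = (1−μ)s = 12.925.

shape1 = 34.075, shape2 = 12.925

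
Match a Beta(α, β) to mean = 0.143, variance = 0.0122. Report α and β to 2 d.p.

Write ν = α+β; then α = μν and Var = μ(1−μ)/(ν+1).
ν = μ(1−μ)/Var − 1 = 0.122551/0.0122 − 1 = 9.0452.
α = 0.143·9.0452 = 1.29, β = 0.857·9.0452 = 7.75.

α = 1.29, β = 7.75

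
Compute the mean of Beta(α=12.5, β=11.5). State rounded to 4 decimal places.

E[X] = α/(α+β) = 12.5/24.0 = 0.5208.

0.5208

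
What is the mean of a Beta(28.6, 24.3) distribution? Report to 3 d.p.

0.541

The Beta mean is α/(α+β) = 28.6/(28.6+24.3) = 0.541.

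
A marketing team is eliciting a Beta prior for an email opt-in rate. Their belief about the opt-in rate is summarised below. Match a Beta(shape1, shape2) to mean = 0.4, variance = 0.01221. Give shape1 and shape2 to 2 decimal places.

By moment matching, shape1+shape2 = μ(1−μ)/σ² − 1 = (0.4·0.6)/0.01221 − 1 = 19.6560 − 1 = 18.6560.
Since shape1/(shape1+shape2) = μ, shape1 = 0.4·18.6560 = 7.46 and shape2 = 0.6·18.6560 = 11.19.

shape1 = 7.46, shape2 = 11.19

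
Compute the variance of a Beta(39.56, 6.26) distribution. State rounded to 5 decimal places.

0.00252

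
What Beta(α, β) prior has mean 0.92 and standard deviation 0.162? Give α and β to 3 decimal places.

First σ² = 0.026244. Setting α = μn, β = (1−μ)n with n = α+β,
μ(1−μ)/(n+1) = 0.026244 ⇒ n+1 = 0.0736/0.026244 = 2.8045 ⇒ n = 1.8045.
Hence α = 0.92×1.8045 = 1.660, β = 0.08×1.8045 = 0.144.

α = 1.660, β = 0.144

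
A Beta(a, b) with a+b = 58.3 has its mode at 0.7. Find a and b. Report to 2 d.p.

Mode = (a−1)/(κ−2) with κ = a+b, so a−1 = 0.7·56.3 = 39.41.
a = 40.41; b = κ − a = 17.89.

a = 40.41, b = 17.89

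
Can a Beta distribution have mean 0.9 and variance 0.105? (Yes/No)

No

The Beta variance bound is σ² < μ(1−μ).
Here μ(1−μ) = 0.9×0.1 = 0.09, and 0.105 ≥ 0.09.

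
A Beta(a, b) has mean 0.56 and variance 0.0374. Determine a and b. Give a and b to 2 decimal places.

a = 3.13, b = 2.46

Write ν = a+b; then a = μν and Var = μ(1−μ)/(ν+1).
ν = μ(1−μ)/Var − 1 = 0.2464/0.0374 − 1 = 5.5882.
a = 0.56·5.5882 = 3.13, b = 0.44·5.5882 = 2.46.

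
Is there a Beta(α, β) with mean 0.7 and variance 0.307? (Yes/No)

No

The Beta variance bound is σ² < μ(1−μ).
Here μ(1−μ) = 0.7×0.3 = 0.21, and 0.307 ≥ 0.21.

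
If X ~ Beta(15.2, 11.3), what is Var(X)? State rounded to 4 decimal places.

μ = 15.2/26.5 = 0.573585; Var = μ(1−μ)/(α+β+1) = 0.2445853/27.5 = 0.0089.

0.0089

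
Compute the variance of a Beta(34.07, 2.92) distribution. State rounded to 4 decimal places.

0.0019

α+β = 36.99 and αβ = 99.4844, so Var = αβ/[(α+β)²(α+β+1)] = 99.4844/51980.201199 = 0.0019.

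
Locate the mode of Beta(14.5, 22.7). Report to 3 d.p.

With α,β > 1, mode = (α−1)/(α+β−2) = 13.5/35.2 = 0.384.

0.384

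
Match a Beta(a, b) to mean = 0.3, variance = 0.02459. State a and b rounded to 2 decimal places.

a = 2.26, b = 5.28

Write ν = a+b; then a = μν and Var = μ(1−μ)/(ν+1).
ν = μ(1−μ)/Var − 1 = 0.21/0.02459 − 1 = 7.5401.
a = 0.3·7.5401 = 2.26, b = 0.7·7.5401 = 5.28.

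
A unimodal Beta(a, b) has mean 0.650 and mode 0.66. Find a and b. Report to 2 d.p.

a = 20.80, b = 11.20

With s = a+b: μ = a/s and mode = (a−1)/(s−2). Eliminating a = μs,
μs − 1 = m(s−2) ⇒ s(μ−m) = 1−2m ⇒ s = -0.32/-0.010 = 32.0000.
So a = μs = 20.80, b = (1−μ)s = 11.20.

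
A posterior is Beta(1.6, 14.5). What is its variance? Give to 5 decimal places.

Var = αβ/[(α+β)²(α+β+1)] = (1.6×14.5)/(16.1²×17.1) = 23.20/4432.491 = 0.00523.

0.00523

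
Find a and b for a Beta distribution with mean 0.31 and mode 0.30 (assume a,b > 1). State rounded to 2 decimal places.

With s = a+b: μ = a/s and mode = (a−1)/(s−2). Eliminating a = μs,
μs − 1 = m(s−2) ⇒ s(μ−m) = 1−2m ⇒ s = 0.40/0.01 = 40.0000.
So a = μs = 12.40, b = (1−μ)s = 27.60.

a = 12.40, b = 27.60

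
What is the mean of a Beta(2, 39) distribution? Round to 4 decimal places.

0.0488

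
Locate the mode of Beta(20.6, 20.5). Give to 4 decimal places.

The density x^(α−1)(1−x)^(β−1) is maximised at (α−1)/(α+β−2) = 19.6/39.1 = 0.5013.

0.5013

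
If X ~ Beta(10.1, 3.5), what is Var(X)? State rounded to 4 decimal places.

α+β = 13.6 and αβ = 35.35, so Var = αβ/[(α+β)²(α+β+1)] = 35.35/2700.416 = 0.0131.

0.0131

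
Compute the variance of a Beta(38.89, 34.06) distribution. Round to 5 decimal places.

0.00337

α+β = 72.95 and αβ = 1324.5934, so Var = αβ/[(α+β)²(α+β+1)] = 1324.5934/393539.899875 = 0.00337.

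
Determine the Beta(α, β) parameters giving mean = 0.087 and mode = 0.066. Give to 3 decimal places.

Let s = α+β. Mean gives α = μs = 0.087s; mode gives (α−1)/(s−2) = 0.066.
Substituting: 0.087s − 1 = 0.066(s−2) = 0.066s − 0.132, so 0.021s = 0.868 and s = 41.3333.
Then α = 0.087×41.3333 = 3.596 and β = s−α = 37.737.

α = 3.596, β = 37.737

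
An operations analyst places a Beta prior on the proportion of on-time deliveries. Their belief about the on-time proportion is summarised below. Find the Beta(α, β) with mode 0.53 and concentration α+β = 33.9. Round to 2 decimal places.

Since the density peak of Beta(α,β) is at (α−1)/(α+β−2),
α = 1 + 0.53(33.9−2) = 17.91 and β = 33.9 − 17.91 = 15.99.

α = 17.91, β = 15.99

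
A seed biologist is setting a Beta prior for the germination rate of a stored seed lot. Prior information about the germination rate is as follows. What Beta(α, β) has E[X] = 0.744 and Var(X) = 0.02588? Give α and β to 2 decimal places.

Let s = α+β. The Beta variance is μ(1−μ)/(s+1).
So s+1 = μ(1−μ)/σ² = (0.744×0.256)/0.02588 = 0.190464/0.02588 = 7.3595, giving s = 6.3595.
Then α = μs = 0.744×6.3595 = 4.73 and β = (1−μ)s = 0.256×6.3595 = 1.63.

α = 4.73, β = 1.63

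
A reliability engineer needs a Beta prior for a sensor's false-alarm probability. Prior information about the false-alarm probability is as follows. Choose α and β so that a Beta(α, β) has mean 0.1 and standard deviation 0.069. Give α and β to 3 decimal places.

α = 1.790, β = 16.113

σ² = 0.069² = 0.004761.
With s = α+β, Var = μ(1−μ)/(s+1), so s+1 = (0.1×0.9)/0.004761 = 18.9036 and s = 17.9036.
α = μs = 1.790, β = (1−μ)s = 16.113.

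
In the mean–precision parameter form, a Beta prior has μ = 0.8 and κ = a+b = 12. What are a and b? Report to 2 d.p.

a = μκ = 0.8×12 = 9.60 and b = (1−μ)κ = 0.2×12 = 2.40.

a = 9.60, b = 2.40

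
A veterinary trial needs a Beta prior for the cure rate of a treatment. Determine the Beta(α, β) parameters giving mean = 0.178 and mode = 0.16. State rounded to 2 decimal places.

α = 6.72, β = 31.05

With s = α+β: μ = α/s and mode = (α−1)/(s−2). Eliminating α = μs,
μs − 1 = m(s−2) ⇒ s(μ−m) = 1−2m ⇒ s = 0.68/0.018 = 37.7778.
So α = μs = 6.72, β = (1−μ)s = 31.05.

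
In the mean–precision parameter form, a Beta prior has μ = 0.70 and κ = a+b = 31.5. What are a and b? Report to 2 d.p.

a = μκ = 0.70×31.5 = 22.05 and b = (1−μ)κ = 0.30×31.5 = 9.45.

a = 22.05, b = 9.45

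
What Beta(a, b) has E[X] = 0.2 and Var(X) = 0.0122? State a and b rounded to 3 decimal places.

a = 2.423, b = 9.692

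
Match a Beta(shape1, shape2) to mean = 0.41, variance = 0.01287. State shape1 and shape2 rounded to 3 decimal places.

Let s = shape1+shape2. The Beta variance is μ(1−μ)/(s+1).
So s+1 = μ(1−μ)/σ² = (0.41×0.59)/0.01287 = 0.2419/0.01287 = 18.7956, giving s = 17.7956.
Then shape1 = μs = 0.41×17.7956 = 7.296 and shape2 = (1−μ)s = 0.59×17.7956 = 10.499.

shape1 = 7.296, shape2 = 10.499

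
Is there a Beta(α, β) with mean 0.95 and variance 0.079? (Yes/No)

No

For any Beta, Var(X) < E[X]·(1−E[X]).
Here μ(1−μ) = 0.95×0.05 = 0.0475, and 0.079 ≥ 0.0475.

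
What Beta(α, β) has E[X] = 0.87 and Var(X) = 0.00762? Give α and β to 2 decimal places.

α = 12.04, β = 1.80

Write ν = α+β; then α = μν and Var = μ(1−μ)/(ν+1).
ν = μ(1−μ)/Var − 1 = 0.1131/0.00762 − 1 = 13.8425.
α = 0.87·13.8425 = 12.04, β = 0.13·13.8425 = 1.80.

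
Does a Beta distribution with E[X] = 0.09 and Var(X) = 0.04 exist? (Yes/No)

For any Beta, Var(X) < E[X]·(1−E[X]).
Here μ(1−μ) = 0.09×0.91 = 0.0819, and 0.04 < 0.0819.

Yes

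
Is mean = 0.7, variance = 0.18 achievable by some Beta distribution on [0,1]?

The Beta variance bound is σ² < μ(1−μ).
Here μ(1−μ) = 0.7×0.3 = 0.21, and 0.18 < 0.21.

Yes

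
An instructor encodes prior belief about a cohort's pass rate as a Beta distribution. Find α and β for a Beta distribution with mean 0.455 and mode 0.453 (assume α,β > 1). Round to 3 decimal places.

With s = α+β: μ = α/s and mode = (α−1)/(s−2). Eliminating α = μs,
μs − 1 = m(s−2) ⇒ s(μ−m) = 1−2m ⇒ s = 0.094/0.002 = 47.0000.
So α = μs = 21.385, β = (1−μ)s = 25.615.

α = 21.385, β = 25.615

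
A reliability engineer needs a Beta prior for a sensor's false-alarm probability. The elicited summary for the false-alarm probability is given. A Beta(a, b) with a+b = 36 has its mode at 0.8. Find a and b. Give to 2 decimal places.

Since the density peak of Beta(a,b) is at (a−1)/(a+b−2),
a = 1 + 0.8(36−2) = 28.20 and b = 36 − 28.20 = 7.80.

a = 28.20, b = 7.80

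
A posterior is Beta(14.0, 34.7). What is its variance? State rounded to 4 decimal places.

α+β = 48.7 and αβ = 485.80, so Var = αβ/[(α+β)²(α+β+1)] = 485.80/117872.993 = 0.0041.

0.0041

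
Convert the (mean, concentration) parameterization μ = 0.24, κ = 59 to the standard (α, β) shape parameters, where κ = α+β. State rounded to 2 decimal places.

α = 14.16, β = 44.84

Split κ in proportion μ : (1−μ): α = 0.24·59 = 14.16, β = 59 − 14.16 = 44.84.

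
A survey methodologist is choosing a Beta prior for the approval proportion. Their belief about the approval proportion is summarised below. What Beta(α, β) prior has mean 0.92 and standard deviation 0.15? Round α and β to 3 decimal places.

α = 2.089, β = 0.182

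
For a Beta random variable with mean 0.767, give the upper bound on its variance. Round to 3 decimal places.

0.179

For fixed mean μ the Beta variance is μ(1−μ)/(α+β+1), increasing as α+β decreases.
Its least upper bound (not attained) is μ(1−μ) = 0.767·0.233 = 0.179.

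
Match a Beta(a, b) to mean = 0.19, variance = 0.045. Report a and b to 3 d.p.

By moment matching, a+b = μ(1−μ)/σ² − 1 = (0.19·0.81)/0.045 − 1 = 3.4200 − 1 = 2.4200.
Since a/(a+b) = μ, a = 0.19·2.4200 = 0.460 and b = 0.81·2.4200 = 1.960.

a = 0.460, b = 1.960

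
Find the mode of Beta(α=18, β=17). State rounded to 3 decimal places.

0.515

The density x^(α−1)(1−x)^(β−1) is maximised at (α−1)/(α+β−2) = 17/33 = 0.515.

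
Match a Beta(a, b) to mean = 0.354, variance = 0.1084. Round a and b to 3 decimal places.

Let s = a+b. The Beta variance is μ(1−μ)/(s+1).
So s+1 = μ(1−μ)/σ² = (0.354×0.646)/0.1084 = 0.228684/0.1084 = 2.1096, giving s = 1.1096.
Then a = μs = 0.354×1.1096 = 0.393 and b = (1−μ)s = 0.646×1.1096 = 0.717.

a = 0.393, b = 0.717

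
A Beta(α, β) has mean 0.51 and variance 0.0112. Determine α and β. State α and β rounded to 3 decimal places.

α = 10.869, β = 10.443

Write ν = α+β; then α = μν and Var = μ(1−μ)/(ν+1).
ν = μ(1−μ)/Var − 1 = 0.2499/0.0112 − 1 = 21.3125.
α = 0.51·21.3125 = 10.869, β = 0.49·21.3125 = 10.443.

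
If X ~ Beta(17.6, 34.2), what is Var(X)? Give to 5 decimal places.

μ = 17.6/51.8 = 0.339768; Var = μ(1−μ)/(α+β+1) = 0.2243258/52.8 = 0.00425.

0.00425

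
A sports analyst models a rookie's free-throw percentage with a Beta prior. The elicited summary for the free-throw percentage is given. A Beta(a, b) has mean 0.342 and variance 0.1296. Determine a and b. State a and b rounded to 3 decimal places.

a = 0.252, b = 0.485

Write ν = a+b; then a = μν and Var = μ(1−μ)/(ν+1).
ν = μ(1−μ)/Var − 1 = 0.225036/0.1296 − 1 = 0.7364.
a = 0.342·0.7364 = 0.252, b = 0.658·0.7364 = 0.485.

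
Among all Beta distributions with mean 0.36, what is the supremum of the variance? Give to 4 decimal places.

0.2304

Var = μ(1−μ)/(α+β+1), which approaches μ(1−μ) as α+β → 0.
So the supremum is μ(1−μ) = 0.36×0.64 = 0.2304.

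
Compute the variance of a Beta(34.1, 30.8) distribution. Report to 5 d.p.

0.00378

α+β = 64.9 and αβ = 1050.28, so Var = αβ/[(α+β)²(α+β+1)] = 1050.28/277571.459 = 0.00378.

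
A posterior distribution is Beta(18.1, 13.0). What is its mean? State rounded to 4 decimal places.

0.5820

The Beta mean is α/(α+β) = 18.1/(18.1+13.0) = 0.5820.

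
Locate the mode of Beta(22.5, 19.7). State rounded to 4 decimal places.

The density x^(α−1)(1−x)^(β−1) is maximised at (α−1)/(α+β−2) = 21.5/40.2 = 0.5348.

0.5348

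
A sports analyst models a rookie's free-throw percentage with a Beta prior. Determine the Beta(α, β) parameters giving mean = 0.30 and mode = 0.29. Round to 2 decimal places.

α = 12.60, β = 29.40

With s = α+β: μ = α/s and mode = (α−1)/(s−2). Eliminating α = μs,
μs − 1 = m(s−2) ⇒ s(μ−m) = 1−2m ⇒ s = 0.42/0.01 = 42.0000.
So α = μs = 12.60, β = (1−μ)s = 29.40.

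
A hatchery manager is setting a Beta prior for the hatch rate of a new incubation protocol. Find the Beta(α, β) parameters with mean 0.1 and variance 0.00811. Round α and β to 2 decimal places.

α = 1.01, β = 9.09

Let s = α+β. The Beta variance is μ(1−μ)/(s+1).
So s+1 = μ(1−μ)/σ² = (0.1×0.9)/0.00811 = 0.09/0.00811 = 11.0974, giving s = 10.0974.
Then α = μs = 0.1×10.0974 = 1.01 and β = (1−μ)s = 0.9×10.0974 = 9.09.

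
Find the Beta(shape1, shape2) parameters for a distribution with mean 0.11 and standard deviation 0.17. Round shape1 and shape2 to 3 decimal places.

shape1 = 0.263, shape2 = 2.125

First σ² = 0.0289. Setting shape1 = μn, shape2 = (1−μ)n with n = shape1+shape2,
μ(1−μ)/(n+1) = 0.0289 ⇒ n+1 = 0.0979/0.0289 = 3.3875 ⇒ n = 2.3875.
Hence shape1 = 0.11×2.3875 = 0.263, shape2 = 0.89×2.3875 = 2.125.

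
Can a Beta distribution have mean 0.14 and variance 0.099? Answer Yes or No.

Yes

A Beta with mean μ has variance μ(1−μ)/(α+β+1) < μ(1−μ).
Here μ(1−μ) = 0.14×0.86 = 0.1204, and 0.099 < 0.1204.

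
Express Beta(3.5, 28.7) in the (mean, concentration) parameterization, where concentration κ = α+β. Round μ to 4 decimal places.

κ = α+β = 3.5+28.7 = 32.2; μ = α/κ = 3.5/32.2 = 0.1087.

μ = 0.1087, κ = 32.2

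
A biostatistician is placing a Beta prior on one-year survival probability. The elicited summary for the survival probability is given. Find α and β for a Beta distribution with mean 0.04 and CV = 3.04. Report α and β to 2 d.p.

α = 0.06, β = 1.53

σ = CV·μ = 3.04×0.04 = 0.12160, so σ² = 0.014787.
s+1 = μ(1−μ)/σ² = 0.0384/0.014787 = 2.5970, so s = α+β = 1.5970.
α = μs = 0.06, β = (1−μ)s = 1.53.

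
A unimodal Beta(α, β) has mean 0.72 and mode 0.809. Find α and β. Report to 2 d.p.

α = 5.00, β = 1.94

Let s = α+β. Mean gives α = μs = 0.72s; mode gives (α−1)/(s−2) = 0.809.
Substituting: 0.72s − 1 = 0.809(s−2) = 0.809s − 1.618, so -0.089s = -0.618 and s = 6.9438.
Then α = 0.72×6.9438 = 5.00 and β = s−α = 1.94.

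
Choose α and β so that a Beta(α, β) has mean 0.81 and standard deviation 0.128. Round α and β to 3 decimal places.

Variance = 0.128² = 0.016384. The moment-matching identity α+β = μ(1−μ)/Var − 1 gives
α+β = 0.1539/0.016384 − 1 = 8.3933, so α = μ·8.3933 = 6.799 and β = (1−μ)·8.3933 = 1.595.

α = 6.799, β = 1.595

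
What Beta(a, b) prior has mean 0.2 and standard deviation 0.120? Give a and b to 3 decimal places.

σ² = 0.120² = 0.014400.
With s = a+b, Var = μ(1−μ)/(s+1), so s+1 = (0.2×0.8)/0.014400 = 11.1111 and s = 10.1111.
a = μs = 2.022, b = (1−μ)s = 8.089.

a = 2.022, b = 8.089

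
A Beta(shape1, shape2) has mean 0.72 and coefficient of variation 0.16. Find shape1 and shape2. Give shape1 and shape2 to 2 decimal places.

shape1 = 10.22, shape2 = 3.97

σ = CV·μ = 0.16×0.72 = 0.11520, so σ² = 0.013271.
s+1 = μ(1−μ)/σ² = 0.2016/0.013271 = 15.1910, so s = shape1+shape2 = 14.1910.
shape1 = μs = 10.22, shape2 = (1−μ)s = 3.97.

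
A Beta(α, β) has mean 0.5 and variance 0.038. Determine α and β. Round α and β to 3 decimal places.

Write ν = α+β; then α = μν and Var = μ(1−μ)/(ν+1).
ν = μ(1−μ)/Var − 1 = 0.25/0.038 − 1 = 5.5789.
α = 0.5·5.5789 = 2.789, β = 0.5·5.5789 = 2.789.

α = 2.789, β = 2.789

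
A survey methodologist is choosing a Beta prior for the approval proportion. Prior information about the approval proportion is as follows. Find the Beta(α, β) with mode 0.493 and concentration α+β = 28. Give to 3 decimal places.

α = 13.818, β = 14.182

For α,β>1 the mode is (α−1)/(α+β−2), so α = mode·(κ−2)+1 = 0.493×26+1 = 13.818.
And β = (1−mode)·(κ−2)+1 = 0.507×26+1 = 14.182.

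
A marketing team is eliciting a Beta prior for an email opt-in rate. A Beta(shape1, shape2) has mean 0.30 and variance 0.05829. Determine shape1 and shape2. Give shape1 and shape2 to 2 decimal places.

shape1 = 0.78, shape2 = 1.82

Let s = shape1+shape2. The Beta variance is μ(1−μ)/(s+1).
So s+1 = μ(1−μ)/σ² = (0.30×0.70)/0.05829 = 0.2100/0.05829 = 3.6027, giving s = 2.6027.
Then shape1 = μs = 0.30×2.6027 = 0.78 and shape2 = (1−μ)s = 0.70×2.6027 = 1.82.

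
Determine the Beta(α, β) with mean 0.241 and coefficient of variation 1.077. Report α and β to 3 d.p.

Var = (CV·μ)² = (1.077×0.241)² = 0.067370.
α+β = μ(1−μ)/Var − 1 = 0.182919/0.067370 − 1 = 1.7151.
Thus α = 0.241·1.7151 = 0.413 and β = 0.759·1.7151 = 1.302.

α = 0.413, β = 1.302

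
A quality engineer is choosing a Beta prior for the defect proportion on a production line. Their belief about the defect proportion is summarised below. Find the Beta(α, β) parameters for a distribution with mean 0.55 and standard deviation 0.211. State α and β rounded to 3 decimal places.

First σ² = 0.044521. Setting α = μn, β = (1−μ)n with n = α+β,
μ(1−μ)/(n+1) = 0.044521 ⇒ n+1 = 0.2475/0.044521 = 5.5592 ⇒ n = 4.5592.
Hence α = 0.55×4.5592 = 2.508, β = 0.45×4.5592 = 2.052.

α = 2.508, β = 2.052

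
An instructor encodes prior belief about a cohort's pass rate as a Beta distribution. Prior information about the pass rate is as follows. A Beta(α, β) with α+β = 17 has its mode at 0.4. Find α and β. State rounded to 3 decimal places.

α = 7.000, β = 10.000

For α,β>1 the mode is (α−1)/(α+β−2), so α = mode·(κ−2)+1 = 0.4×15+1 = 7.000.
And β = (1−mode)·(κ−2)+1 = 0.6×15+1 = 10.000.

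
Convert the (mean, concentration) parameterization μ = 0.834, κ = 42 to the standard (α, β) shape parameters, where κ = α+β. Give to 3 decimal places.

α = 35.028, β = 6.972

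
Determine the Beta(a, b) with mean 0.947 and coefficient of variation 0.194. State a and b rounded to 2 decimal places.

Var = (CV·μ)² = (0.194×0.947)² = 0.033752.
a+b = μ(1−μ)/Var − 1 = 0.050191/0.033752 − 1 = 0.4870.
Thus a = 0.947·0.4870 = 0.46 and b = 0.053·0.4870 = 0.03.

a = 0.46, b = 0.03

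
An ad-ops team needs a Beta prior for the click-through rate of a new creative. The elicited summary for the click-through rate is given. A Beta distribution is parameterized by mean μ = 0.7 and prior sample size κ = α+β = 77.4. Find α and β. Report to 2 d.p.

α = 54.18, β = 23.22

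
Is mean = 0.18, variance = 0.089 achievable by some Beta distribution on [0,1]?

A Beta with mean μ has variance μ(1−μ)/(α+β+1) < μ(1−μ).
Here μ(1−μ) = 0.18×0.82 = 0.1476, and 0.089 < 0.1476.

Yes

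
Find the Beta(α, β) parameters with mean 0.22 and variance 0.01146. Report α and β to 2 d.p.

α = 3.07, β = 10.90

By moment matching, α+β = μ(1−μ)/σ² − 1 = (0.22·0.78)/0.01146 − 1 = 14.9738 − 1 = 13.9738.
Since α/(α+β) = μ, α = 0.22·13.9738 = 3.07 and β = 0.78·13.9738 = 10.90.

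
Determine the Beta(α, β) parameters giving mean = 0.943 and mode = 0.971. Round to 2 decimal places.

Let s = α+β. Mean gives α = μs = 0.943s; mode gives (α−1)/(s−2) = 0.971.
Substituting: 0.943s − 1 = 0.971(s−2) = 0.971s − 1.942, so -0.028s = -0.942 and s = 33.6429.
Then α = 0.943×33.6429 = 31.73 and β = s−α = 1.92.

α = 31.73, β = 1.92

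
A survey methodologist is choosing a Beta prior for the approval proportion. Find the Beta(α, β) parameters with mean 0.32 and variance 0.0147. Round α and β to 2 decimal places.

By moment matching, α+β = μ(1−μ)/σ² − 1 = (0.32·0.68)/0.0147 − 1 = 14.8027 − 1 = 13.8027.
Since α/(α+β) = μ, α = 0.32·13.8027 = 4.42 and β = 0.68·13.8027 = 9.39.

α = 4.42, β = 9.39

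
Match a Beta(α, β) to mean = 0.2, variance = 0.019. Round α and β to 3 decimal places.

α = 1.484, β = 5.937

Let s = α+β. The Beta variance is μ(1−μ)/(s+1).
So s+1 = μ(1−μ)/σ² = (0.2×0.8)/0.019 = 0.16/0.019 = 8.4211, giving s = 7.4211.
Then α = μs = 0.2×7.4211 = 1.484 and β = (1−μ)s = 0.8×7.4211 = 5.937.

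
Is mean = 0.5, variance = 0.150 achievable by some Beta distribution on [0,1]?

Yes

The Beta variance bound is σ² < μ(1−μ).
Here μ(1−μ) = 0.5×0.5 = 0.25, and 0.150 < 0.25.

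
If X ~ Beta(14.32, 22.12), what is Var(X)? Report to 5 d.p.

0.00637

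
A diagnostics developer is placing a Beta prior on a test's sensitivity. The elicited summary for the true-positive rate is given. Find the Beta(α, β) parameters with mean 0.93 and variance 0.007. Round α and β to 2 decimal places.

α = 7.72, β = 0.58

Let s = α+β. The Beta variance is μ(1−μ)/(s+1).
So s+1 = μ(1−μ)/σ² = (0.93×0.07)/0.007 = 0.0651/0.007 = 9.3000, giving s = 8.3000.
Then α = μs = 0.93×8.3000 = 7.72 and β = (1−μ)s = 0.07×8.3000 = 0.58.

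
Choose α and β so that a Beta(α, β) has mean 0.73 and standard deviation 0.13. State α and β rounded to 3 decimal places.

α = 7.784, β = 2.879

First σ² = 0.0169. Setting α = μn, β = (1−μ)n with n = α+β,
μ(1−μ)/(n+1) = 0.0169 ⇒ n+1 = 0.1971/0.0169 = 11.6627 ⇒ n = 10.6627.
Hence α = 0.73×10.6627 = 7.784, β = 0.27×10.6627 = 2.879.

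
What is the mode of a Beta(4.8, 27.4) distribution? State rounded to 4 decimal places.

With α,β > 1, mode = (α−1)/(α+β−2) = 3.8/30.2 = 0.1258.

0.1258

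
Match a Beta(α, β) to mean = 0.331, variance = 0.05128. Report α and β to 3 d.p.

Let s = α+β. The Beta variance is μ(1−μ)/(s+1).
So s+1 = μ(1−μ)/σ² = (0.331×0.669)/0.05128 = 0.221439/0.05128 = 4.3182, giving s = 3.3182.
Then α = μs = 0.331×3.3182 = 1.098 and β = (1−μ)s = 0.669×3.3182 = 2.220.

α = 1.098, β = 2.220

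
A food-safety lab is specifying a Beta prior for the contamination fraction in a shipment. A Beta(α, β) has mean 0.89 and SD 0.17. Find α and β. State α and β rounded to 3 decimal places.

α = 2.125, β = 0.263

First σ² = 0.0289. Setting α = μn, β = (1−μ)n with n = α+β,
μ(1−μ)/(n+1) = 0.0289 ⇒ n+1 = 0.0979/0.0289 = 3.3875 ⇒ n = 2.3875.
Hence α = 0.89×2.3875 = 2.125, β = 0.11×2.3875 = 0.263.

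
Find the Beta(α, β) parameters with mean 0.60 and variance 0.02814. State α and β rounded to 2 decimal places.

By moment matching, α+β = μ(1−μ)/σ² − 1 = (0.60·0.40)/0.02814 − 1 = 8.5288 − 1 = 7.5288.
Since α/(α+β) = μ, α = 0.60·7.5288 = 4.52 and β = 0.40·7.5288 = 3.01.

α = 4.52, β = 3.01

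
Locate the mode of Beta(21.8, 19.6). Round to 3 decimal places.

With α,β > 1, mode = (α−1)/(α+β−2) = 20.8/39.4 = 0.528.

0.528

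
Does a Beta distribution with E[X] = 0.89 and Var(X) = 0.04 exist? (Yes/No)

Yes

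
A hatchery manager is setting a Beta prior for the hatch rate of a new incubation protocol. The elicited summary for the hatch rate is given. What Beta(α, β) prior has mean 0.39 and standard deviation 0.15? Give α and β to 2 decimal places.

Variance = 0.15² = 0.0225. The moment-matching identity α+β = μ(1−μ)/Var − 1 gives
α+β = 0.2379/0.0225 − 1 = 9.5733, so α = μ·9.5733 = 3.73 and β = (1−μ)·9.5733 = 5.84.

α = 3.73, β = 5.84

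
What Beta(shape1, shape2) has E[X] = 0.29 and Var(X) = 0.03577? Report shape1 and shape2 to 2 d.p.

shape1 = 1.38, shape2 = 3.38

By moment matching, shape1+shape2 = μ(1−μ)/σ² − 1 = (0.29·0.71)/0.03577 − 1 = 5.7562 − 1 = 4.7562.
Since shape1/(shape1+shape2) = μ, shape1 = 0.29·4.7562 = 1.38 and shape2 = 0.71·4.7562 = 3.38.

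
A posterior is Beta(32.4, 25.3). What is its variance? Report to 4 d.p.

Var = αβ/[(α+β)²(α+β+1)] = (32.4×25.3)/(57.7²×58.7) = 819.72/195429.323 = 0.0042.

0.0042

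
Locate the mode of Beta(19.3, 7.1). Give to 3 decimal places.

The density x^(α−1)(1−x)^(β−1) is maximised at (α−1)/(α+β−2) = 18.3/24.4 = 0.750.

0.750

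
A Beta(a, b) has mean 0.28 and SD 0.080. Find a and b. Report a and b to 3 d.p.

First σ² = 0.006400. Setting a = μn, b = (1−μ)n with n = a+b,
μ(1−μ)/(n+1) = 0.006400 ⇒ n+1 = 0.2016/0.006400 = 31.5000 ⇒ n = 30.5000.
Hence a = 0.28×30.5000 = 8.540, b = 0.72×30.5000 = 21.960.

a = 8.540, b = 21.960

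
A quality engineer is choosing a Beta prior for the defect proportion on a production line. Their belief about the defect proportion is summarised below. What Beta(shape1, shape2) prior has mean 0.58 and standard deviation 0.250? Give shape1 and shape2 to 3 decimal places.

First σ² = 0.062500. Setting shape1 = μn, shape2 = (1−μ)n with n = shape1+shape2,
μ(1−μ)/(n+1) = 0.062500 ⇒ n+1 = 0.2436/0.062500 = 3.8976 ⇒ n = 2.8976.
Hence shape1 = 0.58×2.8976 = 1.681, shape2 = 0.42×2.8976 = 1.217.

shape1 = 1.681, shape2 = 1.217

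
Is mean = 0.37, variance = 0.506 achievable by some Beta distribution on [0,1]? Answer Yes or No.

For any Beta, Var(X) < E[X]·(1−E[X]).
Here μ(1−μ) = 0.37×0.63 = 0.2331, and 0.506 ≥ 0.2331.

No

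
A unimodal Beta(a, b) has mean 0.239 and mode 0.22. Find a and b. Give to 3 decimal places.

a = 7.044, b = 22.429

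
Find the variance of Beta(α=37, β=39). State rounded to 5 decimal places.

0.00324

Var = αβ/[(α+β)²(α+β+1)] = (37×39)/(76²×77) = 1443/444752 = 0.00324.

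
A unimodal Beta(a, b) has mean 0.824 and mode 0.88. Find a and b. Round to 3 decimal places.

With s = a+b: μ = a/s and mode = (a−1)/(s−2). Eliminating a = μs,
μs − 1 = m(s−2) ⇒ s(μ−m) = 1−2m ⇒ s = -0.76/-0.056 = 13.5714.
So a = μs = 11.183, b = (1−μ)s = 2.389.

a = 11.183, b = 2.389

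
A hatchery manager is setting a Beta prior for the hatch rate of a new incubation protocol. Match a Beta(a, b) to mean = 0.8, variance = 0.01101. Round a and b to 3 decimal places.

a = 10.826, b = 2.706

Let s = a+b. The Beta variance is μ(1−μ)/(s+1).
So s+1 = μ(1−μ)/σ² = (0.8×0.2)/0.01101 = 0.16/0.01101 = 14.5322, giving s = 13.5322.
Then a = μs = 0.8×13.5322 = 10.826 and b = (1−μ)s = 0.2×13.5322 = 2.706.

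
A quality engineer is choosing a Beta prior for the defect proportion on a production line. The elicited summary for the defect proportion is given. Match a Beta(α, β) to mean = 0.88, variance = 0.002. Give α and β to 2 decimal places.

By moment matching, α+β = μ(1−μ)/σ² − 1 = (0.88·0.12)/0.002 − 1 = 52.8000 − 1 = 51.8000.
Since α/(α+β) = μ, α = 0.88·51.8000 = 45.58 and β = 0.12·51.8000 = 6.22.

α = 45.58, β = 6.22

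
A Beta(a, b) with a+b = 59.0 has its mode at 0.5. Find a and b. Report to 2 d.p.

Since the density peak of Beta(a,b) is at (a−1)/(a+b−2),
a = 1 + 0.5(59.0−2) = 29.50 and b = 59.0 − 29.50 = 29.50.

a = 29.50, b = 29.50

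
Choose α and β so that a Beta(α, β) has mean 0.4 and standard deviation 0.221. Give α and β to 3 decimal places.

Variance = 0.221² = 0.048841. The moment-matching identity α+β = μ(1−μ)/Var − 1 gives
α+β = 0.24/0.048841 − 1 = 3.9139, so α = μ·3.9139 = 1.566 and β = (1−μ)·3.9139 = 2.348.

α = 1.566, β = 2.348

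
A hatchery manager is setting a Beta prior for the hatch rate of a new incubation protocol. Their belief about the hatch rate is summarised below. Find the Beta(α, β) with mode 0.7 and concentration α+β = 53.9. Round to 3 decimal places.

α = 37.330, β = 16.570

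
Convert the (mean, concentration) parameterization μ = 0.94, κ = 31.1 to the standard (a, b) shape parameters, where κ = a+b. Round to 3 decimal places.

Split κ in proportion μ : (1−μ): a = 0.94·31.1 = 29.234, b = 31.1 − 29.234 = 1.866.

a = 29.234, b = 1.866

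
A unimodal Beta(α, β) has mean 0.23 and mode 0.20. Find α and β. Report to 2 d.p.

α = 4.60, β = 15.40

With s = α+β: μ = α/s and mode = (α−1)/(s−2). Eliminating α = μs,
μs − 1 = m(s−2) ⇒ s(μ−m) = 1−2m ⇒ s = 0.60/0.03 = 20.0000.
So α = μs = 4.60, β = (1−μ)s = 15.40.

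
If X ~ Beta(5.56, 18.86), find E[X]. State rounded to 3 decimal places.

E[X] = α/(α+β) = 5.56/24.42 = 0.228.

0.228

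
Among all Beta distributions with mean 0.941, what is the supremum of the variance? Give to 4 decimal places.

Var = μ(1−μ)/(α+β+1), which approaches μ(1−μ) as α+β → 0.
So the supremum is μ(1−μ) = 0.941×0.059 = 0.0555.

0.0555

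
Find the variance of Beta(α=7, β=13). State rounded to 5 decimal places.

0.01083

μ = 7/20 = 0.350000; Var = μ(1−μ)/(α+β+1) = 0.2275000/21 = 0.01083.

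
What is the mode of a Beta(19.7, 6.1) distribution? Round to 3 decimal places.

0.786

The density x^(α−1)(1−x)^(β−1) is maximised at (α−1)/(α+β−2) = 18.7/23.8 = 0.786.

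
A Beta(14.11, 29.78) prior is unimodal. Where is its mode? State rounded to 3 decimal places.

With α,β > 1, mode = (α−1)/(α+β−2) = 13.11/41.89 = 0.313.

0.313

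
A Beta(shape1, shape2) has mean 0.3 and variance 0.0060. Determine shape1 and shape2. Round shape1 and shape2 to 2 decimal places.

Let s = shape1+shape2. The Beta variance is μ(1−μ)/(s+1).
So s+1 = μ(1−μ)/σ² = (0.3×0.7)/0.0060 = 0.21/0.0060 = 35.0000, giving s = 34.0000.
Then shape1 = μs = 0.3×34.0000 = 10.20 and shape2 = (1−μ)s = 0.7×34.0000 = 23.80.

shape1 = 10.20, shape2 = 23.80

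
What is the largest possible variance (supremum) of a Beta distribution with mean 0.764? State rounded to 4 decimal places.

Var = μ(1−μ)/(α+β+1), which approaches μ(1−μ) as α+β → 0.
So the supremum is μ(1−μ) = 0.764×0.236 = 0.1803.

0.1803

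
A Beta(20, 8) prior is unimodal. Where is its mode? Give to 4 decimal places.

With α,β > 1, mode = (α−1)/(α+β−2) = 19/26 = 0.7308.

0.7308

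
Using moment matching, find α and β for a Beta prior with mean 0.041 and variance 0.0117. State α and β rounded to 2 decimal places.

Write ν = α+β; then α = μν and Var = μ(1−μ)/(ν+1).
ν = μ(1−μ)/Var − 1 = 0.039319/0.0117 − 1 = 2.3606.
α = 0.041·2.3606 = 0.10, β = 0.959·2.3606 = 2.26.

α = 0.10, β = 2.26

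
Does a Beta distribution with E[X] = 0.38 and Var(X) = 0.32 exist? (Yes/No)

No

A Beta with mean μ has variance μ(1−μ)/(α+β+1) < μ(1−μ).
Here μ(1−μ) = 0.38×0.62 = 0.2356, and 0.32 ≥ 0.2356.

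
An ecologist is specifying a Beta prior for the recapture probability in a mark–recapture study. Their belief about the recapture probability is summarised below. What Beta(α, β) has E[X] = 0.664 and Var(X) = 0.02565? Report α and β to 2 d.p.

Let s = α+β. The Beta variance is μ(1−μ)/(s+1).
So s+1 = μ(1−μ)/σ² = (0.664×0.336)/0.02565 = 0.223104/0.02565 = 8.6980, giving s = 7.6980.
Then α = μs = 0.664×7.6980 = 5.11 and β = (1−μ)s = 0.336×7.6980 = 2.59.

α = 5.11, β = 2.59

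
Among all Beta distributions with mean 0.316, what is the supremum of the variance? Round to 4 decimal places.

Var = μ(1−μ)/(α+β+1), which approaches μ(1−μ) as α+β → 0.
So the supremum is μ(1−μ) = 0.316×0.684 = 0.2161.

0.2161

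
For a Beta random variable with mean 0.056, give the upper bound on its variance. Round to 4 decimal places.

0.0529

For fixed mean μ the Beta variance is μ(1−μ)/(α+β+1), increasing as α+β decreases.
Its least upper bound (not attained) is μ(1−μ) = 0.056·0.944 = 0.0529.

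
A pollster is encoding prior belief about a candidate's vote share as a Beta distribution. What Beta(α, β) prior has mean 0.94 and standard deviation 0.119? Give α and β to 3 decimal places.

Variance = 0.119² = 0.014161. The moment-matching identity α+β = μ(1−μ)/Var − 1 gives
α+β = 0.0564/0.014161 − 1 = 2.9828, so α = μ·2.9828 = 2.804 and β = (1−μ)·2.9828 = 0.179.

α = 2.804, β = 0.179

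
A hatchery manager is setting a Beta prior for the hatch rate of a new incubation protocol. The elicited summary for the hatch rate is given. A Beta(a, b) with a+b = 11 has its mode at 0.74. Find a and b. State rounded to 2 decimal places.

a = 7.66, b = 3.34

Since the density peak of Beta(a,b) is at (a−1)/(a+b−2),
a = 1 + 0.74(11−2) = 7.66 and b = 11 − 7.66 = 3.34.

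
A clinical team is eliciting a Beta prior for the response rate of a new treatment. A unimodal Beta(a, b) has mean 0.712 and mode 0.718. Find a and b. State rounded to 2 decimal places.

With s = a+b: μ = a/s and mode = (a−1)/(s−2). Eliminating a = μs,
μs − 1 = m(s−2) ⇒ s(μ−m) = 1−2m ⇒ s = -0.436/-0.006 = 72.6667.
So a = μs = 51.74, b = (1−μ)s = 20.93.

a = 51.74, b = 20.93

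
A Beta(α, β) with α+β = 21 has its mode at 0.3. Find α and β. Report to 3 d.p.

For α,β>1 the mode is (α−1)/(α+β−2), so α = mode·(κ−2)+1 = 0.3×19+1 = 6.700.
And β = (1−mode)·(κ−2)+1 = 0.7×19+1 = 14.300.

α = 6.700, β = 14.300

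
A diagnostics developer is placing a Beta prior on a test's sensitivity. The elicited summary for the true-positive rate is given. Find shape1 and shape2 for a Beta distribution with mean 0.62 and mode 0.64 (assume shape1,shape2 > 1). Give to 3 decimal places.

shape1 = 8.680, shape2 = 5.320

With s = shape1+shape2: μ = shape1/s and mode = (shape1−1)/(s−2). Eliminating shape1 = μs,
μs − 1 = m(s−2) ⇒ s(μ−m) = 1−2m ⇒ s = -0.28/-0.02 = 14.0000.
So shape1 = μs = 8.680, shape2 = (1−μ)s = 5.320.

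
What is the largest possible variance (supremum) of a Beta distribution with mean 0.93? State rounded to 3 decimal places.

0.065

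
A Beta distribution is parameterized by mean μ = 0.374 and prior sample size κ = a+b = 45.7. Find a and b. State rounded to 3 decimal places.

a = 17.092, b = 28.608

a = μκ = 0.374×45.7 = 17.092 and b = (1−μ)κ = 0.626×45.7 = 28.608.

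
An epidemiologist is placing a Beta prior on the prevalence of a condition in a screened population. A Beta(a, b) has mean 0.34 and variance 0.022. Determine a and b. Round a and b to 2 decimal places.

Let s = a+b. The Beta variance is μ(1−μ)/(s+1).
So s+1 = μ(1−μ)/σ² = (0.34×0.66)/0.022 = 0.2244/0.022 = 10.2000, giving s = 9.2000.
Then a = μs = 0.34×9.2000 = 3.13 and b = (1−μ)s = 0.66×9.2000 = 6.07.

a = 3.13, b = 6.07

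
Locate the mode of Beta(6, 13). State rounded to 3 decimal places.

With α,β > 1, mode = (α−1)/(α+β−2) = 5/17 = 0.294.

0.294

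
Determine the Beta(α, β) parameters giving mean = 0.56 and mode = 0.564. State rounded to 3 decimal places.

With s = α+β: μ = α/s and mode = (α−1)/(s−2). Eliminating α = μs,
μs − 1 = m(s−2) ⇒ s(μ−m) = 1−2m ⇒ s = -0.128/-0.004 = 32.0000.
So α = μs = 17.920, β = (1−μ)s = 14.080.

α = 17.920, β = 14.080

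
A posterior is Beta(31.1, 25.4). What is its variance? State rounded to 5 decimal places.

Var = αβ/[(α+β)²(α+β+1)] = (31.1×25.4)/(56.5²×57.5) = 789.94/183554.375 = 0.00430.

0.00430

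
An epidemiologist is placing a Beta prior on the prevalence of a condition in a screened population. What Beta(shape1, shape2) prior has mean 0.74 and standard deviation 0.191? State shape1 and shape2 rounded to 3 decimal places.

σ² = 0.191² = 0.036481.
With s = shape1+shape2, Var = μ(1−μ)/(s+1), so s+1 = (0.74×0.26)/0.036481 = 5.2740 and s = 4.2740.
shape1 = μs = 3.163, shape2 = (1−μ)s = 1.111.

shape1 = 3.163, shape2 = 1.111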